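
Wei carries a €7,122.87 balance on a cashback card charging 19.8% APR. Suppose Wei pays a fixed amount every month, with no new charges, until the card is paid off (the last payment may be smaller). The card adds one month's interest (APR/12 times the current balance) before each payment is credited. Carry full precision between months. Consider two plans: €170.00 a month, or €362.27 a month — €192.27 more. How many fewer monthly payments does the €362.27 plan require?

Monthly rate r = 19.8%/12 = 1.65% = 0.0165.
At €170.00/mo: n = ⌈−ln(1 − rB₀/P)/ln(1+r)⌉ = 72 payments (last €141.12); total interest = total paid − €7,122.87 = €5,088.25.
At €362.27/mo: 24 payments (last €349.40); total interest €1,558.74.
Payments saved = 72 − 24 = 48.

48 fewer payments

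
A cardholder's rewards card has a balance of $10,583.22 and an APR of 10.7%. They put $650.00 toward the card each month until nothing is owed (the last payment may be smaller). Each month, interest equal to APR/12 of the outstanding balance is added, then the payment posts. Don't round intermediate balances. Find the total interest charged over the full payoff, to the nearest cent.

Monthly rate r = 10.7%/12 = 0.891667% = 0.00891667.
Payoff takes n = ⌈−ln(1 − rB₀/P)/ln(1+r)⌉ = ⌈17.671⌉ = 18 payments; the last is $436.52.
Total paid = 17·$650.00 + $436.52 = $11,486.52.
Total interest = total paid − principal = $11,486.52 − $10,583.22 = $903.30.

$903.30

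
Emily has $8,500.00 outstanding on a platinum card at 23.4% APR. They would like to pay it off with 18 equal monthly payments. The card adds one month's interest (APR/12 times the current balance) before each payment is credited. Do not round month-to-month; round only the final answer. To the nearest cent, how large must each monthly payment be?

$564.48

Monthly rate r = 23.4%/12 = 1.95% = 0.0195.
Level-payment amortization: P = B₀·r / (1 − (1+r)^(−n)) = 8500.00·0.0195 / (1 − 1.0195^(−18)).
Denominator 1 − (1+r)^(−18) = 0.293633884.
P = 165.75 / 0.293633884 ≈ 564.48.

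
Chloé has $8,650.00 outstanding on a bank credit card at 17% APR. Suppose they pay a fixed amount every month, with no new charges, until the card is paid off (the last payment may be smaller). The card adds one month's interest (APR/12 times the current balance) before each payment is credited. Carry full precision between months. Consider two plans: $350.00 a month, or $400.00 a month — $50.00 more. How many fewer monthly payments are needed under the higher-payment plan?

Monthly rate r = 17%/12 = 1.41667% = 0.0141667.
At $350.00/mo: n = ⌈−ln(1 − rB₀/P)/ln(1+r)⌉ = 31 payments (last $223.21); total interest = total paid − $8,650.00 = $2,073.21.
At $400.00/mo: 27 payments (last $1.29); total interest $1,751.29.
Payments saved = 31 − 27 = 4.

4 fewer payments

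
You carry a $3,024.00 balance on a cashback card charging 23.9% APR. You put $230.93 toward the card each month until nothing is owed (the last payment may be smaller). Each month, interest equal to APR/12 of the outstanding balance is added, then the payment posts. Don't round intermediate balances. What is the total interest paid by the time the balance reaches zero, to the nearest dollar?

Monthly rate r = 23.9%/12 = 1.99167% = 0.0199167.
Payoff takes n = ⌈−ln(1 − rB₀/P)/ln(1+r)⌉ = ⌈15.324⌉ = 16 payments; the last is $75.22.
Total paid = 15·$230.93 + $75.22 = $3,539.17.
Total interest = total paid − principal = $3,539.17 − $3,024.00 = $515.17.

$515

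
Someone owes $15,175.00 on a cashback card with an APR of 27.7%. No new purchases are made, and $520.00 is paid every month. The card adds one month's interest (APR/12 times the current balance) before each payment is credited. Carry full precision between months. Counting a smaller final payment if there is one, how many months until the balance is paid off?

Monthly rate r = 27.7%/12 = 2.30833% = 0.0230833.
Recurrence: B ← B·(1+r) − $520.00.
Month 1: interest $350.29; balance after payment $15,005.29.
Month 2: interest $346.37; balance after payment $14,831.66.
Closed form: n = −ln(1 − rB₀/P)/ln(1+r) = −ln(0.32637)/ln(1.02308) ≈ 49.066, so the balance reaches zero during payment 50.

50 payments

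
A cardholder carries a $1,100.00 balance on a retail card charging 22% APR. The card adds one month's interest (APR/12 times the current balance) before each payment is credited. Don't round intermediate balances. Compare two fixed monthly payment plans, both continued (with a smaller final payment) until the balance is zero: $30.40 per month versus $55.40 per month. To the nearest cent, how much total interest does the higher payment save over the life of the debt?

$441.76

Monthly rate r = 22%/12 = 1.83333% = 0.0183333.
At $30.40/mo: n = ⌈−ln(1 − rB₀/P)/ln(1+r)⌉ = 60 payments (last $28.33); total interest = total paid − $1,100.00 = $721.93.
At $55.40/mo: 25 payments (last $50.57); total interest $280.17.
Interest saved = $721.93 − $280.17 = $441.76.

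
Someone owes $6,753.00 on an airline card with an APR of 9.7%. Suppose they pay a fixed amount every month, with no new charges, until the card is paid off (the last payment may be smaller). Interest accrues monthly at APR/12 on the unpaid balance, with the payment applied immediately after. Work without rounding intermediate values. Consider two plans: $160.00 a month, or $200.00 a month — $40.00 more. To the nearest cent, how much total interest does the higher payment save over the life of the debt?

$374.78

Monthly rate r = 9.7%/12 = 0.808333% = 0.00808333.
At $160.00/mo: n = ⌈−ln(1 − rB₀/P)/ln(1+r)⌉ = 52 payments (last $133.10); total interest = total paid − $6,753.00 = $1,540.10.
At $200.00/mo: 40 payments (last $118.32); total interest $1,165.32.
Interest saved = $1,540.10 − $1,165.32 = $374.78.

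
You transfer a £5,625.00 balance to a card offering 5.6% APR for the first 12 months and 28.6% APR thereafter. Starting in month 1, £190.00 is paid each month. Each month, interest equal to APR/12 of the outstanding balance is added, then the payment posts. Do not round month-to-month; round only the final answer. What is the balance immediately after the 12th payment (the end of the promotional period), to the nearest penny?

£3,608.77

Promo months 1–12 at r₀ = 5.6%/12 = 0.00466667; months 13+ at r₁ = 28.6%/12 = 0.0238333.
After month 12: iterate B ← B·(1+r₀) − £190.00 for 12 months → £3,608.77.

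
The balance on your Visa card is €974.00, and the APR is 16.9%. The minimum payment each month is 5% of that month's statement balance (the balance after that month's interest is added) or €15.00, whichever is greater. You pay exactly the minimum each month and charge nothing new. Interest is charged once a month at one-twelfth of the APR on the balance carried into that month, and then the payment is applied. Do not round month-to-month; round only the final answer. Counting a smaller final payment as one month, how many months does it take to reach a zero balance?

Monthly rate r = 16.9%/12 = 1.40833% = 0.0140833.
While 5% of the post-interest balance exceeds €15.00, each month B ← (B·(1+r))·(1 − 0.05), i.e. B shrinks by the factor (1+r)·0.95 = 0.96338.
This holds for months 1–32. Entering month 33 the balance is €295.17; 5% of the post-interest balance is now below €15.00, so the flat €15.00 minimum applies from here.
From month 33 a fixed €15.00 at rate r clears €295.17 in 24 more payments. Total: 32 + 24 = 56 months.

56 months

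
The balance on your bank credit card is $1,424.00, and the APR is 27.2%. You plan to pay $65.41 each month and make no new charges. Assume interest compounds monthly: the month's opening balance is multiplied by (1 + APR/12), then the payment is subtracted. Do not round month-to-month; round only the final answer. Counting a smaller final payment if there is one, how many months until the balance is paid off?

Monthly rate r = 27.2%/12 = 2.26667% = 0.0226667.
Recurrence: B ← B·(1+r) − $65.41.
Month 1: interest $32.28; balance after payment $1,390.87.
Month 2: interest $31.53; balance after payment $1,356.98.
Closed form: n = −ln(1 − rB₀/P)/ln(1+r) = −ln(0.50654)/ln(1.02267) ≈ 30.346, so the balance reaches zero during payment 31.

31 months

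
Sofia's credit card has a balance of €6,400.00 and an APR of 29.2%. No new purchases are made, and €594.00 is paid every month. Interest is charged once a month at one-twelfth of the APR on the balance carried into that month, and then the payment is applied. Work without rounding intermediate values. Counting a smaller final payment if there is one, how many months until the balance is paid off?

Monthly rate r = 29.2%/12 = 2.43333% = 0.0243333.
Recurrence: B ← B·(1+r) − €594.00.
Month 1: interest €155.73; balance after payment €5,961.73.
Month 2: interest €145.07; balance after payment €5,512.80.
Closed form: n = −ln(1 − rB₀/P)/ln(1+r) = −ln(0.73782)/ln(1.02433) ≈ 12.647, so the balance reaches zero during payment 13.

13 payments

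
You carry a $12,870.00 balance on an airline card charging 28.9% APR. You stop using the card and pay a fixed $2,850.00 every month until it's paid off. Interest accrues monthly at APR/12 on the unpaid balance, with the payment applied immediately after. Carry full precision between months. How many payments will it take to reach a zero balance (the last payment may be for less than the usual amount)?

Monthly rate r = 28.9%/12 = 2.40833% = 0.0240833.
Recurrence: B ← B·(1+r) − $2,850.00.
Month 1: interest $309.95; balance after payment $10,329.95.
Month 2: interest $248.78; balance after payment $7,728.73.
Month 3: interest $186.13; balance after payment $5,064.87.
Month 4: interest $121.98; balance after payment $2,336.84.
Month 5: interest $56.28; balance after payment $0.00.

5 months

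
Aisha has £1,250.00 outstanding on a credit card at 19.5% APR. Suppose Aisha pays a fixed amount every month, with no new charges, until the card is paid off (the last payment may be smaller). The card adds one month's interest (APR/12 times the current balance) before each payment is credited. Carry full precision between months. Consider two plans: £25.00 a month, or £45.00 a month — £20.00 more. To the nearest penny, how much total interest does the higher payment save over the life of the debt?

£920.15

Monthly rate r = 19.5%/12 = 1.625% = 0.01625.
At £25.00/mo: n = ⌈−ln(1 − rB₀/P)/ln(1+r)⌉ = 104 payments (last £21.24); total interest = total paid − £1,250.00 = £1,346.24.
At £45.00/mo: 38 payments (last £11.09); total interest £426.09.
Interest saved = £1,346.24 − £426.09 = £920.15.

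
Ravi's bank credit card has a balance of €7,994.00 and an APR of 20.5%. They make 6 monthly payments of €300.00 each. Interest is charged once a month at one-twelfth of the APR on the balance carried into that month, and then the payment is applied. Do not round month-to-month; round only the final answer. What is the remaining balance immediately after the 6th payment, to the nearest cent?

€6,970.54

Monthly rate r = 20.5%/12 = 1.70833% = 0.0170833.
Each month: B ← B·(1+r) − €300.00.
Month 1: interest €136.56; balance after payment €7,830.56.
Month 2: interest €133.77; balance after payment €7,664.34.
Month 3: interest €130.93; balance after payment €7,495.27.
Month 4: interest €128.04; balance after payment €7,323.31.
Month 5: interest €125.11; balance after payment €7,148.42.
Month 6: interest €122.12; balance after payment €6,970.54.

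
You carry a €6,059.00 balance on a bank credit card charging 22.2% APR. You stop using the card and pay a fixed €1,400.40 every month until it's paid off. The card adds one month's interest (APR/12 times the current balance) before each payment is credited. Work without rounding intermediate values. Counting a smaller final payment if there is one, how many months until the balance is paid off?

Monthly rate r = 22.2%/12 = 1.85% = 0.0185.
Recurrence: B ← B·(1+r) − €1,400.40.
Month 1: interest €112.09; balance after payment €4,770.69.
Month 2: interest €88.26; balance after payment €3,458.55.
Month 3: interest €63.98; balance after payment €2,122.13.
Month 4: interest €39.26; balance after payment €760.99.
Month 5: interest €14.08; balance after payment €0.00.

5 payments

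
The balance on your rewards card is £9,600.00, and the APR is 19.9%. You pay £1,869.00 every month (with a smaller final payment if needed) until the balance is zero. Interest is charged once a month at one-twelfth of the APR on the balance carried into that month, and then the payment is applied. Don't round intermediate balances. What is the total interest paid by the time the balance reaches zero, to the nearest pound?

£520

Monthly rate r = 19.9%/12 = 1.65833% = 0.0165833.
Payoff takes n = ⌈−ln(1 − rB₀/P)/ln(1+r)⌉ = ⌈5.413⌉ = 6 payments; the last is £775.37.
Total paid = 5·£1,869.00 + £775.37 = £10,120.37.
Total interest = total paid − principal = £10,120.37 − £9,600.00 = £520.37.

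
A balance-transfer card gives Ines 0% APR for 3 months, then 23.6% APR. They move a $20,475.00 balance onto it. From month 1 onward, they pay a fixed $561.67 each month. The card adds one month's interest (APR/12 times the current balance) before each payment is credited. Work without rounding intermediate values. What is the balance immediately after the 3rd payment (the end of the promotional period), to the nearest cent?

Promo months 1–3 at r₀ = 0%/12 = 0; months 4+ at r₁ = 23.6%/12 = 0.0196667.
After month 3 (no interest yet): B = $20,475.00 − 3·$561.67 = $18,789.99.

$18,789.99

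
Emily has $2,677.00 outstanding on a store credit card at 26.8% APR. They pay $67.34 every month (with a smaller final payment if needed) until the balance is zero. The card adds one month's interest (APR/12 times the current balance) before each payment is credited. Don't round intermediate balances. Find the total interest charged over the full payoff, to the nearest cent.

Monthly rate r = 26.8%/12 = 2.23333% = 0.0223333.
Payoff takes n = ⌈−ln(1 − rB₀/P)/ln(1+r)⌉ = ⌈99.048⌉ = 100 payments; the last is $3.23.
Total paid = 99·$67.34 + $3.23 = $6,669.89.
Total interest = total paid − principal = $6,669.89 − $2,677.00 = $3,992.89.

$3,992.89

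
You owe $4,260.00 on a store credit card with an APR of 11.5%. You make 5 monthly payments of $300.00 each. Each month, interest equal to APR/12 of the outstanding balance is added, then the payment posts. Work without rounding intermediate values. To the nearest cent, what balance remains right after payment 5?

Monthly rate r = 11.5%/12 = 0.958333% = 0.00958333.
Each month: B ← B·(1+r) − $300.00.
Month 1: interest $40.82; balance after payment $4,000.82.
Month 2: interest $38.34; balance after payment $3,739.17.
Month 3: interest $35.83; balance after payment $3,475.00.
Month 4: interest $33.30; balance after payment $3,208.30.
Month 5: interest $30.75; balance after payment $2,939.05.

$2,939.05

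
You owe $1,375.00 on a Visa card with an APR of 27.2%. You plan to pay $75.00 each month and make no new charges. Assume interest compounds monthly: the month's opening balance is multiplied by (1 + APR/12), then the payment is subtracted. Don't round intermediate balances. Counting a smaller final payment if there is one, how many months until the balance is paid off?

Monthly rate r = 27.2%/12 = 2.26667% = 0.0226667.
Recurrence: B ← B·(1+r) − $75.00.
Month 1: interest $31.17; balance after payment $1,331.17.
Month 2: interest $30.17; balance after payment $1,286.34.
Closed form: n = −ln(1 − rB₀/P)/ln(1+r) = −ln(0.58444)/ln(1.02267) ≈ 23.963, so the balance reaches zero during payment 24.

24 months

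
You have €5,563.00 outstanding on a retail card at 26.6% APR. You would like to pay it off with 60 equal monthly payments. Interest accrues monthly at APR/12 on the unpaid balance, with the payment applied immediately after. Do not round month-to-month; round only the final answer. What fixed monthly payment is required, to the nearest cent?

€168.54

Monthly rate r = 26.6%/12 = 2.21667% = 0.0221667.
Level-payment amortization: P = B₀·r / (1 − (1+r)^(−n)) = 5563.00·0.0221667 / (1 − 1.02217^(−60)).
Denominator 1 − (1+r)^(−60) = 0.731652754.
P = 123.313 / 0.731652754 ≈ 168.54.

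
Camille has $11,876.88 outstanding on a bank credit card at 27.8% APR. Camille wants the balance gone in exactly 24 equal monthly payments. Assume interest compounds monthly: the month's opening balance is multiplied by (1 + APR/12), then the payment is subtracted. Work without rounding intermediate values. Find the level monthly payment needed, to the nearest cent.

Monthly rate r = 27.8%/12 = 2.31667% = 0.0231667.
Level-payment amortization: P = B₀·r / (1 − (1+r)^(−n)) = 11876.88·0.0231667 / (1 − 1.02317^(−24)).
Denominator 1 − (1+r)^(−24) = 0.422852514.
P = 275.148 / 0.422852514 ≈ 650.69.

$650.69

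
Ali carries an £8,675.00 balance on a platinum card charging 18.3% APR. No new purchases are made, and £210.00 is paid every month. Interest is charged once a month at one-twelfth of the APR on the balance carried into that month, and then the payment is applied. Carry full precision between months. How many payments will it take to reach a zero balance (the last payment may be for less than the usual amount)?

Monthly rate r = 18.3%/12 = 1.525% = 0.01525.
Recurrence: B ← B·(1+r) − £210.00.
Month 1: interest £132.29; balance after payment £8,597.29.
Month 2: interest £131.11; balance after payment £8,518.40.
Closed form: n = −ln(1 − rB₀/P)/ln(1+r) = −ln(0.37003)/ln(1.01525) ≈ 65.687, so the balance reaches zero during payment 66.

66 payments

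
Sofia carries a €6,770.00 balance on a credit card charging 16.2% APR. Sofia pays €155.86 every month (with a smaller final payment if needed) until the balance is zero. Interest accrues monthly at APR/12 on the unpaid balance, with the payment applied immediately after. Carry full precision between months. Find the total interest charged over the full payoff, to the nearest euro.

Monthly rate r = 16.2%/12 = 1.35% = 0.0135.
Payoff takes n = ⌈−ln(1 − rB₀/P)/ln(1+r)⌉ = ⌈65.836⌉ = 66 payments; the last is €130.39.
Total paid = 65·€155.86 + €130.39 = €10,261.29.
Total interest = total paid − principal = €10,261.29 − €6,770.00 = €3,491.29.

€3,491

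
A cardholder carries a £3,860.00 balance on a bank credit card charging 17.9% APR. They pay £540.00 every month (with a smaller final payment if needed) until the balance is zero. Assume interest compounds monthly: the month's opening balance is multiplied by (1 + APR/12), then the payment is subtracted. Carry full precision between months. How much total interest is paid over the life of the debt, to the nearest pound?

£253

Monthly rate r = 17.9%/12 = 1.49167% = 0.0149167.
Payoff takes n = ⌈−ln(1 − rB₀/P)/ln(1+r)⌉ = ⌈7.615⌉ = 8 payments; the last is £333.01.
Total paid = 7·£540.00 + £333.01 = £4,113.01.
Total interest = total paid − principal = £4,113.01 − £3,860.00 = £253.01.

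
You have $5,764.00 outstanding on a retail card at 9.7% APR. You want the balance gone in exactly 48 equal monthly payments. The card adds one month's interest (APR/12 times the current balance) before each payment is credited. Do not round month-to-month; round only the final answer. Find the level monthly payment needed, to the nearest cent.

$145.36

Monthly rate r = 9.7%/12 = 0.808333% = 0.00808333.
Level-payment amortization: P = B₀·r / (1 − (1+r)^(−n)) = 5764.00·0.00808333 / (1 − 1.00808^(−48)).
Denominator 1 − (1+r)^(−48) = 0.320528666.
P = 46.5923 / 0.320528666 ≈ 145.36.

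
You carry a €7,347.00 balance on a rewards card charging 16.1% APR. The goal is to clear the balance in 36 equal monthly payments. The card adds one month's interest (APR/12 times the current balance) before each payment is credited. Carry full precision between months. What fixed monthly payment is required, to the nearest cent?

€258.66

Monthly rate r = 16.1%/12 = 1.34167% = 0.0134167.
Level-payment amortization: P = B₀·r / (1 − (1+r)^(−n)) = 7347.00·0.0134167 / (1 − 1.01342^(−36)).
Denominator 1 − (1+r)^(−36) = 0.381085763.
P = 98.5722 / 0.381085763 ≈ 258.66.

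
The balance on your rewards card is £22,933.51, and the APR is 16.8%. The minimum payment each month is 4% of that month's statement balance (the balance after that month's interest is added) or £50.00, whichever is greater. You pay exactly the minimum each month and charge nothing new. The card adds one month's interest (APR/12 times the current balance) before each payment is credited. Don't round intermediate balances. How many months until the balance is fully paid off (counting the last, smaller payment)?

140 months

Monthly rate r = 16.8%/12 = 1.4% = 0.014.
While 4% of the post-interest balance exceeds £50.00, each month B ← (B·(1+r))·(1 − 0.04), i.e. B shrinks by the factor (1+r)·0.96 = 0.97344.
This holds for months 1–109. Entering month 110 the balance is £1,219.47; 4% of the post-interest balance is now below £50.00, so the flat £50.00 minimum applies from here.
From month 110 a fixed £50.00 at rate r clears £1,219.47 in 31 more payments. Total: 109 + 31 = 140 months.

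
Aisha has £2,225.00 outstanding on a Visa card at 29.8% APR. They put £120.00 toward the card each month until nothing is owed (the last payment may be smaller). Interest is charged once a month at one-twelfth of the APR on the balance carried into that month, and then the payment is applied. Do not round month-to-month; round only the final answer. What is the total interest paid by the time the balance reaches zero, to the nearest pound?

Monthly rate r = 29.8%/12 = 2.48333% = 0.0248333.
Payoff takes n = ⌈−ln(1 − rB₀/P)/ln(1+r)⌉ = ⌈25.154⌉ = 26 payments; the last is £18.65.
Total paid = 25·£120.00 + £18.65 = £3,018.65.
Total interest = total paid − principal = £3,018.65 − £2,225.00 = £793.65.

£794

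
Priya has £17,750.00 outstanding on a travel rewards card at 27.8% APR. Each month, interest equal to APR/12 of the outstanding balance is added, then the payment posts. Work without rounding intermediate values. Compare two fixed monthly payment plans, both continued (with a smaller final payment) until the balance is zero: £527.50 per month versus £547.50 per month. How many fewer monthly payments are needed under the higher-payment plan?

Monthly rate r = 27.8%/12 = 2.31667% = 0.0231667.
At £527.50/mo: n = ⌈−ln(1 − rB₀/P)/ln(1+r)⌉ = 67 payments (last £11.40); total interest = total paid − £17,750.00 = £17,076.40.
At £547.50/mo: 61 payments (last £393.84); total interest £15,493.84.
Payments saved = 67 − 61 = 6.

6 fewer payments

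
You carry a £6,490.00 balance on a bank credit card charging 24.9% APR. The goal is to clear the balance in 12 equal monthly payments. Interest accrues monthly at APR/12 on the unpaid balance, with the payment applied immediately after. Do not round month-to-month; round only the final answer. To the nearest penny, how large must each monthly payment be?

£616.52

Monthly rate r = 24.9%/12 = 2.075% = 0.02075.
Level-payment amortization: P = B₀·r / (1 − (1+r)^(−n)) = 6490.00·0.02075 / (1 − 1.02075^(−12)).
Denominator 1 − (1+r)^(−12) = 0.218430979.
P = 134.667 / 0.218430979 ≈ 616.52.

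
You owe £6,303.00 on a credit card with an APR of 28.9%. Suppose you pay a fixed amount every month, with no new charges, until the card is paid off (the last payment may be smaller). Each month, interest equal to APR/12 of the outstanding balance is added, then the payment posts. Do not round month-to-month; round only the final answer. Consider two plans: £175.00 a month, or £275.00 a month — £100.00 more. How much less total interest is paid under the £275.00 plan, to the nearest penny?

Monthly rate r = 28.9%/12 = 2.40833% = 0.0240833.
At £175.00/mo: n = ⌈−ln(1 − rB₀/P)/ln(1+r)⌉ = 85 payments (last £158.22); total interest = total paid − £6,303.00 = £8,555.22.
At £275.00/mo: 34 payments (last £204.11); total interest £2,976.11.
Interest saved = £8,555.22 − £2,976.11 = £5,579.11.

£5,579.11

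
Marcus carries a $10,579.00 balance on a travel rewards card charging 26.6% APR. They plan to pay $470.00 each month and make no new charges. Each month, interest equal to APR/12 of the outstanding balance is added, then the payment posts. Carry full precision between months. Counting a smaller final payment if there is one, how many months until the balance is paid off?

32 months

Monthly rate r = 26.6%/12 = 2.21667% = 0.0221667.
Recurrence: B ← B·(1+r) − $470.00.
Month 1: interest $234.50; balance after payment $10,343.50.
Month 2: interest $229.28; balance after payment $10,102.78.
Closed form: n = −ln(1 − rB₀/P)/ln(1+r) = −ln(0.50106)/ln(1.02217) ≈ 31.518, so the balance reaches zero during payment 32.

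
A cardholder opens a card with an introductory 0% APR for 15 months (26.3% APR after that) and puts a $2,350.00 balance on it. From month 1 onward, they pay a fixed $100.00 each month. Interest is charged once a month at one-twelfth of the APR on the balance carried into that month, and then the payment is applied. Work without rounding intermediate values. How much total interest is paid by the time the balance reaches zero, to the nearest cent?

$101.16

Promo months 1–15 at r₀ = 0%/12 = 0; months 16+ at r₁ = 26.3%/12 = 0.0219167.
After month 15 (no interest yet): B = $2,350.00 − 15·$100.00 = $850.00.
Then at r₁ with $100.00/mo: n₂ = −ln(1 − r₁·B/P)/ln(1+r₁) ≈ 9.51 → 10 more payments.
Total paid = 24·$100.00 + $51.16 = $2,451.16; interest = $2,451.16 − $2,350.00 = $101.16.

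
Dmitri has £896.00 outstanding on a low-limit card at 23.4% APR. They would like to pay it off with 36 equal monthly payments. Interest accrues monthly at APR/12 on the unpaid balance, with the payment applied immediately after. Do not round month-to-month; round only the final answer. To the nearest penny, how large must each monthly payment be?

£34.87

Monthly rate r = 23.4%/12 = 1.95% = 0.0195.
Level-payment amortization: P = B₀·r / (1 − (1+r)^(−n)) = 896.00·0.0195 / (1 − 1.0195^(−36)).
Denominator 1 − (1+r)^(−36) = 0.501046911.
P = 17.472 / 0.501046911 ≈ 34.87.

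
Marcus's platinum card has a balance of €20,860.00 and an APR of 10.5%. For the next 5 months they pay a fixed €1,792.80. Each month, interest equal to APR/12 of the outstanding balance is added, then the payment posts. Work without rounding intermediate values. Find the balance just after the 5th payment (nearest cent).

€12,666.49

Monthly rate r = 10.5%/12 = 0.875% = 0.00875.
Each month: B ← B·(1+r) − €1,792.80.
Month 1: interest €182.53; balance after payment €19,249.73.
Month 2: interest €168.44; balance after payment €17,625.36.
Month 3: interest €154.22; balance after payment €15,986.78.
Month 4: interest €139.88; balance after payment €14,333.87.
Month 5: interest €125.42; balance after payment €12,666.49.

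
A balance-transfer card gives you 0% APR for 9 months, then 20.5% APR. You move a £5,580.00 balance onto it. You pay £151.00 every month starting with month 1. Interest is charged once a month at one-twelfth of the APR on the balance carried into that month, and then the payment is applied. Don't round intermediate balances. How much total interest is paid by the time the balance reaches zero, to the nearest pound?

Promo months 1–9 at r₀ = 0%/12 = 0; months 10+ at r₁ = 20.5%/12 = 0.0170833.
After month 9 (no interest yet): B = £5,580.00 − 9·£151.00 = £4,221.00.
Then at r₁ with £151.00/mo: n₂ = −ln(1 − r₁·B/P)/ln(1+r₁) ≈ 38.33 → 39 more payments.
Total paid = 47·£151.00 + £49.54 = £7,146.54; interest = £7,146.54 − £5,580.00 = £1,566.54.

£1,567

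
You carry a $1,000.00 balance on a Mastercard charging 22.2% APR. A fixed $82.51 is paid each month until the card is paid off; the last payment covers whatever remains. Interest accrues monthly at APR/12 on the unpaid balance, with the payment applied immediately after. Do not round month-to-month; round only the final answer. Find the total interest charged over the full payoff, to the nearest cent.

$142.84

Monthly rate r = 22.2%/12 = 1.85% = 0.0185.
Payoff takes n = ⌈−ln(1 − rB₀/P)/ln(1+r)⌉ = ⌈13.850⌉ = 14 payments; the last is $70.21.
Total paid = 13·$82.51 + $70.21 = $1,142.84.
Total interest = total paid − principal = $1,142.84 − $1,000.00 = $142.84.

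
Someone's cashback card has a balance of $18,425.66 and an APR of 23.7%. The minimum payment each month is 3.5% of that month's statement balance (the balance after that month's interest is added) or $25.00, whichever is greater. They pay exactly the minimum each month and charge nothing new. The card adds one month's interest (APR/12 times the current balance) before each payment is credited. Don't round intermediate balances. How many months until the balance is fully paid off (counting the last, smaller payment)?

245 months

Monthly rate r = 23.7%/12 = 1.975% = 0.01975.
While 3.5% of the post-interest balance exceeds $25.00, each month B ← (B·(1+r))·(1 − 0.035), i.e. B shrinks by the factor (1+r)·0.965 = 0.98406.
This holds for months 1–204. Entering month 205 the balance is $694.56; 3.5% of the post-interest balance is now below $25.00, so the flat $25.00 minimum applies from here.
From month 205 a fixed $25.00 at rate r clears $694.56 in 41 more payments. Total: 204 + 41 = 245 months.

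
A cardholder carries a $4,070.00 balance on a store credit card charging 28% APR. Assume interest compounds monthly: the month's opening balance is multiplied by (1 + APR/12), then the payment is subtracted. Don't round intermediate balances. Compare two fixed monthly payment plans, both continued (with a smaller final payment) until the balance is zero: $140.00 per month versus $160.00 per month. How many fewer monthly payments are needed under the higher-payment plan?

Monthly rate r = 28%/12 = 2.33333% = 0.0233333.
At $140.00/mo: n = ⌈−ln(1 − rB₀/P)/ln(1+r)⌉ = 50 payments (last $24.76); total interest = total paid − $4,070.00 = $2,814.76.
At $160.00/mo: 40 payments (last $5.11); total interest $2,175.11.
Payments saved = 50 − 40 = 10.

10 fewer payments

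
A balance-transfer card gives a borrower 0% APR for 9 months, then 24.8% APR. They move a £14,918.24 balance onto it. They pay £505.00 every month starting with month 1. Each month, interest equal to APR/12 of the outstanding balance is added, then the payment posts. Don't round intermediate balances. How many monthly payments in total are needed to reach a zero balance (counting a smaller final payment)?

37 payments

Promo months 1–9 at r₀ = 0%/12 = 0; months 10+ at r₁ = 24.8%/12 = 0.0206667.
After month 9 (no interest yet): B = £14,918.24 − 9·£505.00 = £10,373.24.
Then at r₁ with £505.00/mo: n₂ = −ln(1 − r₁·B/P)/ln(1+r₁) ≈ 27.01 → 28 more payments.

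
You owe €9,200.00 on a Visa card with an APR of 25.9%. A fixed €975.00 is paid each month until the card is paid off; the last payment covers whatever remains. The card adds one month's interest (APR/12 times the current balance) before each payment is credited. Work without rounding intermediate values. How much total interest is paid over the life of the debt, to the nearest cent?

Monthly rate r = 25.9%/12 = 2.15833% = 0.0215833.
Payoff takes n = ⌈−ln(1 − rB₀/P)/ln(1+r)⌉ = ⌈10.665⌉ = 11 payments; the last is €650.21.
Total paid = 10·€975.00 + €650.21 = €10,400.21.
Total interest = total paid − principal = €10,400.21 − €9,200.00 = €1,200.21.

€1,200.21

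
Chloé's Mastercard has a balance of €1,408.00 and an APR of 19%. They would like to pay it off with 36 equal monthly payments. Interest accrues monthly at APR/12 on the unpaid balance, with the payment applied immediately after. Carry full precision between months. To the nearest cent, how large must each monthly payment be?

Monthly rate r = 19%/12 = 1.58333% = 0.0158333.
Level-payment amortization: P = B₀·r / (1 − (1+r)^(−n)) = 1408.00·0.0158333 / (1 − 1.01583^(−36)).
Denominator 1 − (1+r)^(−36) = 0.431943602.
P = 22.2933 / 0.431943602 ≈ 51.61.

€51.61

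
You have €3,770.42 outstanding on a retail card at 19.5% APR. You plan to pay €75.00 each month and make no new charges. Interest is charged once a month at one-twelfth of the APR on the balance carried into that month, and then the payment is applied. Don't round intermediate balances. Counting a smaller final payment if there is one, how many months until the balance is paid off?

Monthly rate r = 19.5%/12 = 1.625% = 0.01625.
Recurrence: B ← B·(1+r) − €75.00.
Month 1: interest €61.27; balance after payment €3,756.69.
Month 2: interest €61.05; balance after payment €3,742.74.
Closed form: n = −ln(1 − rB₀/P)/ln(1+r) = −ln(0.18308)/ln(1.01625) ≈ 105.330, so the balance reaches zero during payment 106.

106 months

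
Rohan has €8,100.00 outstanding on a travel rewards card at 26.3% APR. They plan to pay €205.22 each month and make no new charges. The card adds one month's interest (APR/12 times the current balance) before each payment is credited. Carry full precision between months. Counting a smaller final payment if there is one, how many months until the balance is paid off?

93 payments

Monthly rate r = 26.3%/12 = 2.19167% = 0.0219167.
Recurrence: B ← B·(1+r) − €205.22.
Month 1: interest €177.53; balance after payment €8,072.30.
Month 2: interest €176.92; balance after payment €8,044.00.
Closed form: n = −ln(1 − rB₀/P)/ln(1+r) = −ln(0.13495)/ln(1.02192) ≈ 92.382, so the balance reaches zero during payment 93.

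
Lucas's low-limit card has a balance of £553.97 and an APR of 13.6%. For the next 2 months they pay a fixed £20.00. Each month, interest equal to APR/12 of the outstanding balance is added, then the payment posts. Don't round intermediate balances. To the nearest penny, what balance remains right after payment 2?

£526.37

Monthly rate r = 13.6%/12 = 1.13333% = 0.0113333.
Each month: B ← B·(1+r) − £20.00.
Month 1: interest £6.28; balance after payment £540.25.
Month 2: interest £6.12; balance after payment £526.37.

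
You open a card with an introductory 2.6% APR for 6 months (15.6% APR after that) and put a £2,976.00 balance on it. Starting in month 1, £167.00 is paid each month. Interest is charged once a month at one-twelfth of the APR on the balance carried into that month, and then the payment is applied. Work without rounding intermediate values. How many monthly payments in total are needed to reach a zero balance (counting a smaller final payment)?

20 months

Promo months 1–6 at r₀ = 2.6%/12 = 0.00216667; months 7+ at r₁ = 15.6%/12 = 0.013.
After month 6: iterate B ← B·(1+r₀) − £167.00 for 6 months → £2,007.45.
Then at r₁ with £167.00/mo: n₂ = −ln(1 − r₁·B/P)/ln(1+r₁) ≈ 13.16 → 14 more payments.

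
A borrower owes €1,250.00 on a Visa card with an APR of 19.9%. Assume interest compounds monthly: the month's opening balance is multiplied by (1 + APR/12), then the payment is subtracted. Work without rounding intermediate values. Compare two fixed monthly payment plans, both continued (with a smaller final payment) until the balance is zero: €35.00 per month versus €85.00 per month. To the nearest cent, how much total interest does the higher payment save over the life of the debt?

€464.47

Monthly rate r = 19.9%/12 = 1.65833% = 0.0165833.
At €35.00/mo: n = ⌈−ln(1 − rB₀/P)/ln(1+r)⌉ = 55 payments (last €19.17); total interest = total paid − €1,250.00 = €659.17.
At €85.00/mo: 17 payments (last €84.70); total interest €194.70.
Interest saved = €659.17 − €194.70 = €464.47.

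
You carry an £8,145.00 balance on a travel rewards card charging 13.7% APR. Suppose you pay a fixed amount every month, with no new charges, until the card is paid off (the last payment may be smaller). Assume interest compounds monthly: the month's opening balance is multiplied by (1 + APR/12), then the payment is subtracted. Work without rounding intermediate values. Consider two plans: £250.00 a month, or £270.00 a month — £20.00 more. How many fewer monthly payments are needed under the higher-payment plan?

3 fewer payments

Monthly rate r = 13.7%/12 = 1.14167% = 0.0114167.
At £250.00/mo: n = ⌈−ln(1 − rB₀/P)/ln(1+r)⌉ = 41 payments (last £243.69); total interest = total paid − £8,145.00 = £2,098.69.
At £270.00/mo: 38 payments (last £52.21); total interest £1,897.21.
Payments saved = 41 − 38 = 3.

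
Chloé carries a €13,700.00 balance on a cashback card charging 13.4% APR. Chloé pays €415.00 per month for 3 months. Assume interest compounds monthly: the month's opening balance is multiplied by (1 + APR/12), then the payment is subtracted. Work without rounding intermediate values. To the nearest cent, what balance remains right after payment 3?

Monthly rate r = 13.4%/12 = 1.11667% = 0.0111667.
Each month: B ← B·(1+r) − €415.00.
Month 1: interest €152.98; balance after payment €13,437.98.
Month 2: interest €150.06; balance after payment €13,173.04.
Month 3: interest €147.10; balance after payment €12,905.14.

€12,905.14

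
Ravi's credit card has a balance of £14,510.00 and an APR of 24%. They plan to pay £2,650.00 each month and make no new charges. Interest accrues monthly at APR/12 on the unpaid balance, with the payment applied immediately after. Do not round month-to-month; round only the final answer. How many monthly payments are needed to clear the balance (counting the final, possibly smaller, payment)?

Monthly rate r = 24%/12 = 2% = 0.02.
Recurrence: B ← B·(1+r) − £2,650.00.
Month 1: interest £290.20; balance after payment £12,150.20.
Month 2: interest £243.00; balance after payment £9,743.20.
Month 3: interest £194.86; balance after payment £7,288.07.
Month 4: interest £145.76; balance after payment £4,783.83.
Month 5: interest £95.68; balance after payment £2,229.51.
Month 6: interest £44.59; balance after payment £0.00.

6 payments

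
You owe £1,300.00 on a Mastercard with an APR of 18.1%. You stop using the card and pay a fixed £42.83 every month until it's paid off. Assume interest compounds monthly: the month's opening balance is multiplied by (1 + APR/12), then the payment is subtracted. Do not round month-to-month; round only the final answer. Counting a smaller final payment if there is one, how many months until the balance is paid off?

Monthly rate r = 18.1%/12 = 1.50833% = 0.0150833.
Recurrence: B ← B·(1+r) − £42.83.
Month 1: interest £19.61; balance after payment £1,276.78.
Month 2: interest £19.26; balance after payment £1,253.21.
Closed form: n = −ln(1 − rB₀/P)/ln(1+r) = −ln(0.54218)/ln(1.01508) ≈ 40.890, so the balance reaches zero during payment 41.

41 months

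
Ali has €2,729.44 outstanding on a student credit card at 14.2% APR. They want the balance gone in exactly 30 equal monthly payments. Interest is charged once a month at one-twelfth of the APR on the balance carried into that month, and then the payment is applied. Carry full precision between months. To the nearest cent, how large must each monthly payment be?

Monthly rate r = 14.2%/12 = 1.18333% = 0.0118333.
Level-payment amortization: P = B₀·r / (1 − (1+r)^(−n)) = 2729.44·0.0118333 / (1 − 1.01183^(−30)).
Denominator 1 − (1+r)^(−30) = 0.297363793.
P = 32.2984 / 0.297363793 ≈ 108.62.

€108.62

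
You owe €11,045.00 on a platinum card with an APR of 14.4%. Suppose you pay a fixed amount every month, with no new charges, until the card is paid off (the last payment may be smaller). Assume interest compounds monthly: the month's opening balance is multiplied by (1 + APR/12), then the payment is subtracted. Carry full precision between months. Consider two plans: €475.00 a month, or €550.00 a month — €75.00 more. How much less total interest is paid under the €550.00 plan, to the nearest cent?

Monthly rate r = 14.4%/12 = 1.2% = 0.012.
At €475.00/mo: n = ⌈−ln(1 − rB₀/P)/ln(1+r)⌉ = 28 payments (last €203.32); total interest = total paid − €11,045.00 = €1,983.32.
At €550.00/mo: 24 payments (last €63.61); total interest €1,668.61.
Interest saved = €1,983.32 − €1,668.61 = €314.71.

€314.71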